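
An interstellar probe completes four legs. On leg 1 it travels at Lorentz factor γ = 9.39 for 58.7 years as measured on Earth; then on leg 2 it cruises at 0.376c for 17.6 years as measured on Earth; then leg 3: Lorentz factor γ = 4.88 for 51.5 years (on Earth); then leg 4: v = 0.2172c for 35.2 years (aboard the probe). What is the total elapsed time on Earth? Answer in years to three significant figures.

Leg 1: 58.7 years is already measured on Earth.
Leg 2: 17.6 years is already measured on Earth.
Leg 3: 51.5 years is already measured on Earth.
Leg 4: γ = 1/√(1 − 0.2172²) = 1/√0.9528 = 1.024; Δt_4 = 1.024 × 35.2 = 36.06 years.
Total: 58.70 + 17.60 + 51.50 + 36.06 years.

Δt = 164 years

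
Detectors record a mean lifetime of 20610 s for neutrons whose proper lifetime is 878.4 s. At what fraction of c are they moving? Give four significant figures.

γ = Δt/τ₀ = 20610/878.4 = 23.46
β = √(1 − 1/γ²) = √(1 − 0.001816) = √0.9982

v = 0.9991c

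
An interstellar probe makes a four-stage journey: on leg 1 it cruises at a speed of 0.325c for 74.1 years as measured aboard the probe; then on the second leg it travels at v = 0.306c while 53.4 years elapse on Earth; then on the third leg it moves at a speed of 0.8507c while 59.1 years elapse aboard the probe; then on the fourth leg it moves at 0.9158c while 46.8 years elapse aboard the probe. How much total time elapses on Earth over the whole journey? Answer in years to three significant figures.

Δt = 361 years

Leg 1: γ = 1/√(1 − 0.325²) = 1/√0.8944 = 1.057; Δt_1 = 1.057 × 74.1 = 78.35 years.
Leg 2: 53.4 years is already measured on Earth.
Leg 3: γ = 1/√(1 − 0.8507²) = 1/√0.2763 = 1.902; Δt_3 = 1.902 × 59.1 = 112.4 years.
Leg 4: γ = 1/√(1 − 0.9158²) = 1/√0.1613 = 2.490; Δt_4 = 2.490 × 46.8 = 116.5 years.
Total: 78.35 + 53.40 + 112.4 + 116.5 years.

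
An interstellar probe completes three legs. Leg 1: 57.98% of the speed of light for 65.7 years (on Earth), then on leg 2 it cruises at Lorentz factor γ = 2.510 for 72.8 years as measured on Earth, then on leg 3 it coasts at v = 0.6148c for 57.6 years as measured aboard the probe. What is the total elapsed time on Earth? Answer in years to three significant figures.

Leg 1: 65.7 years is already measured on Earth.
Leg 2: 72.8 years is already measured on Earth.
Leg 3: γ = 1/√(1 − 0.6148²) = 1/√0.6220 = 1.268; Δt_3 = 1.268 × 57.6 = 73.03 years.
Total: 65.70 + 72.80 + 73.03 years.

Δt = 212 years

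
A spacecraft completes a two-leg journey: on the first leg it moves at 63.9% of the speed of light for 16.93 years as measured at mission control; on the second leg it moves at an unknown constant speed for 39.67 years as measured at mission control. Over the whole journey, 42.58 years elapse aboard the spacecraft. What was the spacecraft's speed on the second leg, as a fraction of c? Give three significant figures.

β = 0.667

Leg 1: β = 0.639; γ = 1/√(1 − 0.639²) = 1/√0.5917 = 1.300; τ_1 = 16.93/1.300 = 13.02 years.
Leg 2: speed unknown; τ_2 = 39.67/γ_2.
Total proper time: 13.02 + τ_2 = 42.58, so τ_2 = 42.58 − 13.02 = 29.56 years.
γ_2 = 39.67/29.56 = 1.342; β = √(1 − 1/γ²) = √0.4449.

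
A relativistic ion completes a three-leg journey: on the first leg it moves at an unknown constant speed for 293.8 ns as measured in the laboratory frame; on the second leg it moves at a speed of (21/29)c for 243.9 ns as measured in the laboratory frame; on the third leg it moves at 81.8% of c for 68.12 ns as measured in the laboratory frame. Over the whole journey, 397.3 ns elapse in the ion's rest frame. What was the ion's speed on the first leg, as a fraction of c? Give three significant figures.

β = 0.763

Leg 1: speed unknown; τ_1 = 293.8/γ_1.
Leg 2: γ = 1/√(1 − (21/29)²) = 29/20 = 1.450; τ_2 = 243.9/1.450 = 168.2 ns.
Leg 3: β = 0.818; γ = 1/√(1 − 0.818²) = 1/√0.3309 = 1.738; τ_3 = 68.12/1.738 = 39.18 ns.
Total proper time: τ_1 + 168.2 + 39.18 = 397.3, so τ_1 = 397.3 − 207.4 = 189.9 ns.
γ_1 = 293.8/189.9 = 1.547; β = √(1 − 1/γ²) = √0.5822.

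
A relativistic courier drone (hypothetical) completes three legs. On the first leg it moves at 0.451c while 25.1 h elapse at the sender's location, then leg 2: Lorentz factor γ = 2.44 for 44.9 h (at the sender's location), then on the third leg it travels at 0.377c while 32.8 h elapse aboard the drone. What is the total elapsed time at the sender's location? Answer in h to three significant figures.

Leg 1: 25.1 h is already measured at the sender's location.
Leg 2: 44.9 h is already measured at the sender's location.
Leg 3: γ = 1/√(1 − 0.377²) = 1/√0.8579 = 1.080; Δt_3 = 1.080 × 32.8 = 35.41 h.
Total: 25.10 + 44.90 + 35.41 h.

Δt = 105 h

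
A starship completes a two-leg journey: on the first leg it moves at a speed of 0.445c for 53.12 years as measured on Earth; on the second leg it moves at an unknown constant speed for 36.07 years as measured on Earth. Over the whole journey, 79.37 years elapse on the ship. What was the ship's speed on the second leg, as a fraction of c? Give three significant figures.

β = 0.472

Leg 1: γ = 1/√(1 − 0.445²) = 1/√0.8020 = 1.117; τ_1 = 53.12/1.117 = 47.57 years.
Leg 2: speed unknown; τ_2 = 36.07/γ_2.
Total proper time: 47.57 + τ_2 = 79.37, so τ_2 = 79.37 − 47.57 = 31.80 years.
γ_2 = 36.07/31.80 = 1.134; β = √(1 − 1/γ²) = √0.2228.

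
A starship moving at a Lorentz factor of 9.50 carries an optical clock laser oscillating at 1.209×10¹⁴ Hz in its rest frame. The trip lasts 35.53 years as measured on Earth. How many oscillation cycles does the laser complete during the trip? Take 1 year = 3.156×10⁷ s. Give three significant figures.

N = 1.43×10²²

γ = 9.50
The oscillator's own cycle count is N = f × τ where τ is the proper time on the ship. τ = Δt/γ = 35.53/9.500 = 3.740 years = 1.180×10⁸ s.
N = 1.209×10¹⁴ × 1.180×10⁸ = 1.427×10²².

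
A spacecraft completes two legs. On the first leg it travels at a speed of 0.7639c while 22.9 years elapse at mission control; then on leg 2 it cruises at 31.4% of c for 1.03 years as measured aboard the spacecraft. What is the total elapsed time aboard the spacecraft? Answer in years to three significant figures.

τ = 15.8 years

Leg 1: γ = 1/√(1 − 0.7639²) = 1/√0.4165 = 1.550; τ_1 = 22.9/1.550 = 14.78 years.
Leg 2: 1.03 years is already measured aboard the spacecraft.
Total: 14.78 + 1.030 years.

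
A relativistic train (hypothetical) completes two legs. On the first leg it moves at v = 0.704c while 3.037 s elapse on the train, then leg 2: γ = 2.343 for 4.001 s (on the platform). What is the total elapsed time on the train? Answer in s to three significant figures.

τ = 4.74 s

Leg 1: 3.037 s is already measured on the train.
Leg 2: γ = 2.343; τ_2 = 4.001/2.343 = 1.708 s.
Total: 3.037 + 1.708 s.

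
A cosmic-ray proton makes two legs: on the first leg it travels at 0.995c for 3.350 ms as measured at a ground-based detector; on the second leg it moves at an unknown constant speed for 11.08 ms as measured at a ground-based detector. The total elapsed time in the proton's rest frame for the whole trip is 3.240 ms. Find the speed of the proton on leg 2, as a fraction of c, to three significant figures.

β = 0.965

Leg 1: γ = 1/√(1 − 0.995²) = 1/√0.009975 = 10.01; τ_1 = 3.350/10.01 = 0.3346 ms.
Leg 2: speed unknown; τ_2 = 11.08/γ_2.
Total proper time: 0.3346 + τ_2 = 3.240, so τ_2 = 3.240 − 0.3346 = 2.905 ms.
γ_2 = 11.08/2.905 = 3.814; β = √(1 − 1/γ²) = √0.9312.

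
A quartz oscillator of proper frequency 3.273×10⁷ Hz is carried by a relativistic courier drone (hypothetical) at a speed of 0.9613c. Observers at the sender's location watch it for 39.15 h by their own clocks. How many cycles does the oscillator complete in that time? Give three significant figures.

γ = 1/√(1 − 0.9613²) = 1/√0.07590 = 3.630
During 39.15 h of lab time, the oscillator's proper time advances by τ = Δt/γ = 39.15/3.630 = 10.79 h = 3.883×10⁴ s.
N = f × τ = 3.273×10⁷ × 3.883×10⁴ = 1.271×10¹².

N = 1.27×10¹²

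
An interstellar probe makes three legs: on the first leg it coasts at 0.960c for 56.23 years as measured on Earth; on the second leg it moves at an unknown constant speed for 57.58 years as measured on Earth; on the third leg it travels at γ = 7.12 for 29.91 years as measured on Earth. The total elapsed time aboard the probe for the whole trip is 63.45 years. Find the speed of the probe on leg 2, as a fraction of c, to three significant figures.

Leg 1: γ = 1/√(1 − 0.960²) = 25/7 ≈ 3.571; τ_1 = 56.23/3.571 = 15.74 years.
Leg 2: speed unknown; τ_2 = 57.58/γ_2.
Leg 3: γ = 7.12; τ_3 = 29.91/7.120 = 4.201 years.
Total proper time: 15.74 + τ_2 + 4.201 = 63.45, so τ_2 = 63.45 − 19.95 = 43.50 years.
γ_2 = 57.58/43.50 = 1.324; β = √(1 − 1/γ²) = √0.4291.

β = 0.655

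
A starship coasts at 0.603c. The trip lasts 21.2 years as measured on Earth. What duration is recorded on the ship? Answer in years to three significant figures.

γ = 1/√(1 − 0.603²) = 1/√0.6364 = 1.254
The interval measured on Earth is the dilated one; the clock on the ship measures the proper time τ = Δt/γ = 21.2/1.254 years.

τ = 16.9 years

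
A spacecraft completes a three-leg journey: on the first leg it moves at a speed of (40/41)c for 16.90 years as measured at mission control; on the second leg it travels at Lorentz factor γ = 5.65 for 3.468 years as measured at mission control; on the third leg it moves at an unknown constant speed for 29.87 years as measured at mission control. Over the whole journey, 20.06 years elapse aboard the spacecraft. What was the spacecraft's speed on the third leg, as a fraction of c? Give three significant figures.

Leg 1: γ = 1/√(1 − (40/41)²) = 41/9 ≈ 4.556; τ_1 = 16.90/4.556 = 3.710 years.
Leg 2: γ = 5.65; τ_2 = 3.468/5.650 = 0.6138 years.
Leg 3: speed unknown; τ_3 = 29.87/γ_3.
Total proper time: 3.710 + 0.6138 + τ_3 = 20.06, so τ_3 = 20.06 − 4.324 = 15.74 years.
γ_3 = 29.87/15.74 = 1.898; β = √(1 − 1/γ²) = √0.7224.

β = 0.850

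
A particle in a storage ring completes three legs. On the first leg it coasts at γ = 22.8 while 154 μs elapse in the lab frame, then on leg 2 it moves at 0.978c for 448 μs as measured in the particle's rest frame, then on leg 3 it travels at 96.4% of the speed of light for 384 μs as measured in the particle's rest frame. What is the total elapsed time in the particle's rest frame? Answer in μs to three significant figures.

Leg 1: γ = 22.8; τ_1 = 154/22.80 = 6.754 μs.
Leg 2: 448 μs is already measured in the particle's rest frame.
Leg 3: 384 μs is already measured in the particle's rest frame.
Total: 6.754 + 448.0 + 384.0 μs.

τ = 839 μs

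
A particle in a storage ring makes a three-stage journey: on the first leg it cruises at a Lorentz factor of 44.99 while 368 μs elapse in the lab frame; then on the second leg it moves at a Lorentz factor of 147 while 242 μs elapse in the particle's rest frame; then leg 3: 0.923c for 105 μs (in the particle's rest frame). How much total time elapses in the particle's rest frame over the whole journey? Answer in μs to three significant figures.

τ = 355 μs

Leg 1: γ = 44.99; τ_1 = 368/44.99 = 8.180 μs.
Leg 2: 242 μs is already measured in the particle's rest frame.
Leg 3: 105 μs is already measured in the particle's rest frame.
Total: 8.180 + 242.0 + 105.0 μs.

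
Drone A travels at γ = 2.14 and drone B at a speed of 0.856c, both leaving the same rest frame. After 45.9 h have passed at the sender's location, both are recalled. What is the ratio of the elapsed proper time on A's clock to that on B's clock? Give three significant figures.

A: γ = 2.14. B: γ = 1/√(1 − 0.856²) = 1/√0.2673 = 1.934.
τ_A/τ_B = γ_B/γ_A = 1.934/2.140 = 0.9039, so τ_A/τ_B = 0.9039.

τ_A/τ_B = 0.904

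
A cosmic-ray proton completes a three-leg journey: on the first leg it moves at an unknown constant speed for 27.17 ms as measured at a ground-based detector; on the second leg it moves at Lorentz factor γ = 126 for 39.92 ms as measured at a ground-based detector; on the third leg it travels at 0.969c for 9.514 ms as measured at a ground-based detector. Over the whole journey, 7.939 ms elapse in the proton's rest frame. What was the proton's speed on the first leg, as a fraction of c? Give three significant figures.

Leg 1: speed unknown; τ_1 = 27.17/γ_1.
Leg 2: γ = 126; τ_2 = 39.92/126.0 = 0.3168 ms.
Leg 3: γ = 1/√(1 − 0.969²) = 1/√0.06104 = 4.048; τ_3 = 9.514/4.048 = 2.351 ms.
Total proper time: τ_1 + 0.3168 + 2.351 = 7.939, so τ_1 = 7.939 − 2.667 = 5.272 ms.
γ_1 = 27.17/5.272 = 5.154; β = √(1 − 1/γ²) = √0.9624.

β = 0.981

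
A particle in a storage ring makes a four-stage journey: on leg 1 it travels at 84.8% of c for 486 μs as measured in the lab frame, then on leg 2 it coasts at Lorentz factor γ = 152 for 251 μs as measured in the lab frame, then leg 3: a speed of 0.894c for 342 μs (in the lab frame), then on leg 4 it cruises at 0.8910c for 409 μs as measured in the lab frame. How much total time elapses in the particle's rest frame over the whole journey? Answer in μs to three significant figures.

τ = 598 μs

Leg 1: β = 0.848; γ = 1/√(1 − 0.848²) = 1/√0.2809 = 1.887; τ_1 = 486/1.887 = 257.6 μs.
Leg 2: γ = 152; τ_2 = 251/152.0 = 1.651 μs.
Leg 3: γ = 1/√(1 − 0.894²) = 1/√0.2008 = 2.232; τ_3 = 342/2.232 = 153.2 μs.
Leg 4: γ = 1/√(1 − 0.8910²) = 1/√0.2061 = 2.203; τ_4 = 409/2.203 = 185.7 μs.
Total: 257.6 + 1.651 + 153.2 + 185.7 μs.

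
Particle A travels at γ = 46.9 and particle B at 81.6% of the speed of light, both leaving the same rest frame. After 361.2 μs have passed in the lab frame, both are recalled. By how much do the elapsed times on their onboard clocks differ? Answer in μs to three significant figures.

|τ_A − τ_B| = 201 μs

A: γ = 46.9; τ_A = 361.2/46.90 = 7.701 μs.
B: β = 0.816; γ = 1/√(1 − 0.816²) = 1/√0.3341 = 1.730; τ_B = 361.2/1.730 = 208.8 μs.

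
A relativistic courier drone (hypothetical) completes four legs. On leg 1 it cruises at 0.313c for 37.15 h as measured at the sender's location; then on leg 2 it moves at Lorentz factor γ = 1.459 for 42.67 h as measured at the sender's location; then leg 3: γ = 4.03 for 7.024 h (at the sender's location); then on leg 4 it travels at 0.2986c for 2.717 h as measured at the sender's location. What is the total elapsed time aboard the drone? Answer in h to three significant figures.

τ = 68.9 h

Leg 1: γ = 1/√(1 − 0.313²) = 1/√0.9020 = 1.053; τ_1 = 37.15/1.053 = 35.28 h.
Leg 2: γ = 1.459; τ_2 = 42.67/1.459 = 29.25 h.
Leg 3: γ = 4.03; τ_3 = 7.024/4.030 = 1.743 h.
Leg 4: γ = 1/√(1 − 0.2986²) = 1/√0.9108 = 1.048; τ_4 = 2.717/1.048 = 2.593 h.
Total: 35.28 + 29.25 + 1.743 + 2.593 h.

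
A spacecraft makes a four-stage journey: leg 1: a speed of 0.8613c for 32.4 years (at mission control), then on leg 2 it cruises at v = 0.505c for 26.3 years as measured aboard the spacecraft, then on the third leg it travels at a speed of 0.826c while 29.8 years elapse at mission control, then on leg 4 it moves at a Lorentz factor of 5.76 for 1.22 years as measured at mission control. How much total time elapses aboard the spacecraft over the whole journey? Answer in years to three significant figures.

Leg 1: γ = 1/√(1 − 0.8613²) = 1/√0.2582 = 1.968; τ_1 = 32.4/1.968 = 16.46 years.
Leg 2: 26.3 years is already measured aboard the spacecraft.
Leg 3: γ = 1/√(1 − 0.826²) = 1/√0.3177 = 1.774; τ_3 = 29.8/1.774 = 16.80 years.
Leg 4: γ = 5.76; τ_4 = 1.22/5.760 = 0.2118 years.
Total: 16.46 + 26.30 + 16.80 + 0.2118 years.

τ = 59.8 years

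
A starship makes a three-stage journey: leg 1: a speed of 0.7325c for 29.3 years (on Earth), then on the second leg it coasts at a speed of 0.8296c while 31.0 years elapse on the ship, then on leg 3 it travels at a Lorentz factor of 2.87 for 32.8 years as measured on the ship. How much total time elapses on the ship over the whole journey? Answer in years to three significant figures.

Leg 1: γ = 1/√(1 − 0.7325²) = 1/√0.4634 = 1.469; τ_1 = 29.3/1.469 = 19.95 years.
Leg 2: 31.0 years is already measured on the ship.
Leg 3: 32.8 years is already measured on the ship.
Total: 19.95 + 31.00 + 32.80 years.

τ = 83.7 years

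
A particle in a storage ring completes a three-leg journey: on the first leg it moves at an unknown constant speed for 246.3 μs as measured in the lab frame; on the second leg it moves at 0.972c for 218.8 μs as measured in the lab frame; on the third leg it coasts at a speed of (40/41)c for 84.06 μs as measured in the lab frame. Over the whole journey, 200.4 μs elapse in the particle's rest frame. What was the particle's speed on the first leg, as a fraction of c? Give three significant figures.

β = 0.848

Leg 1: speed unknown; τ_1 = 246.3/γ_1.
Leg 2: γ = 1/√(1 − 0.972²) = 1/√0.05522 = 4.256; τ_2 = 218.8/4.256 = 51.41 μs.
Leg 3: γ = 1/√(1 − (40/41)²) = 41/9 ≈ 4.556; τ_3 = 84.06/4.556 = 18.45 μs.
Total proper time: τ_1 + 51.41 + 18.45 = 200.4, so τ_1 = 200.4 − 69.87 = 130.5 μs.
γ_1 = 246.3/130.5 = 1.887; β = √(1 − 1/γ²) = √0.7191.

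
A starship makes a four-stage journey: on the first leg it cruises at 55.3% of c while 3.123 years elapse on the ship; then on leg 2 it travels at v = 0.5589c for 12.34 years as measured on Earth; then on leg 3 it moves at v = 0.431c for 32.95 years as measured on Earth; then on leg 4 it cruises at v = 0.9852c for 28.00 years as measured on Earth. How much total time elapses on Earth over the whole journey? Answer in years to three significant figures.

Δt = 77.0 years

Leg 1: β = 0.553; γ = 1/√(1 − 0.553²) = 1/√0.6942 = 1.200; Δt_1 = 1.200 × 3.123 = 3.748 years.
Leg 2: 12.34 years is already measured on Earth.
Leg 3: 32.95 years is already measured on Earth.
Leg 4: 28.00 years is already measured on Earth.
Total: 3.748 + 12.34 + 32.95 + 28.00 years.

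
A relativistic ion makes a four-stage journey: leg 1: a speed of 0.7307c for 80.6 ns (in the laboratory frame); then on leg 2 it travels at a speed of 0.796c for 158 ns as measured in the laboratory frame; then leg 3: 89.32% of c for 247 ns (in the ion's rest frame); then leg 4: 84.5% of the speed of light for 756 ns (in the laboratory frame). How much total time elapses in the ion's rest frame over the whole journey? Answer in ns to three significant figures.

Leg 1: γ = 1/√(1 − 0.7307²) = 1/√0.4661 = 1.465; τ_1 = 80.6/1.465 = 55.03 ns.
Leg 2: γ = 1/√(1 − 0.796²) = 1/√0.3664 = 1.652; τ_2 = 158/1.652 = 95.64 ns.
Leg 3: 247 ns is already measured in the ion's rest frame.
Leg 4: β = 0.845; γ = 1/√(1 − 0.845²) = 1/√0.2860 = 1.870; τ_4 = 756/1.870 = 404.3 ns.
Total: 55.03 + 95.64 + 247.0 + 404.3 ns.

τ = 802 ns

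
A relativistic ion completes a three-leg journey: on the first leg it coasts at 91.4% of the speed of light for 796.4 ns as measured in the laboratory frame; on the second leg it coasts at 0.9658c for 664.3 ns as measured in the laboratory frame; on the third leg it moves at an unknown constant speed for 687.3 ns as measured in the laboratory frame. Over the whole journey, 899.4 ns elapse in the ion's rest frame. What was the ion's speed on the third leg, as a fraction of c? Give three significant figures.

β = 0.809

Leg 1: β = 0.914; γ = 1/√(1 − 0.914²) = 1/√0.1646 = 2.465; τ_1 = 796.4/2.465 = 323.1 ns.
Leg 2: γ = 1/√(1 − 0.9658²) = 1/√0.06723 = 3.857; τ_2 = 664.3/3.857 = 172.2 ns.
Leg 3: speed unknown; τ_3 = 687.3/γ_3.
Total proper time: 323.1 + 172.2 + τ_3 = 899.4, so τ_3 = 899.4 − 495.4 = 404.0 ns.
γ_3 = 687.3/404.0 = 1.701; β = √(1 − 1/γ²) = √0.6544.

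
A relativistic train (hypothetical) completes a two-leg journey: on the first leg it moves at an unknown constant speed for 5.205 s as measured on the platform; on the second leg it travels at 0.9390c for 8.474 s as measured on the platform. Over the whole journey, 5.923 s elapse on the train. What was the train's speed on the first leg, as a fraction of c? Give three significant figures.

β = 0.816

Leg 1: speed unknown; τ_1 = 5.205/γ_1.
Leg 2: γ = 1/√(1 − 0.9390²) = 1/√0.1183 = 2.908; τ_2 = 8.474/2.908 = 2.914 s.
Total proper time: τ_1 + 2.914 = 5.923, so τ_1 = 5.923 − 2.914 = 3.009 s.
γ_1 = 5.205/3.009 = 1.730; β = √(1 − 1/γ²) = √0.6659.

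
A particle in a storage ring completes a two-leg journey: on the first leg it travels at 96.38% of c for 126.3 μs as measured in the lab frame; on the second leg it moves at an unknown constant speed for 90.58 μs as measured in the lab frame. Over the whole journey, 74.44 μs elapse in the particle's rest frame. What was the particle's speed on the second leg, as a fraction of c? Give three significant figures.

Leg 1: β = 0.9638; γ = 1/√(1 − 0.9638²) = 1/√0.07109 = 3.751; τ_1 = 126.3/3.751 = 33.67 μs.
Leg 2: speed unknown; τ_2 = 90.58/γ_2.
Total proper time: 33.67 + τ_2 = 74.44, so τ_2 = 74.44 − 33.67 = 40.77 μs.
γ_2 = 90.58/40.77 = 2.222; β = √(1 − 1/γ²) = √0.7975.

β = 0.893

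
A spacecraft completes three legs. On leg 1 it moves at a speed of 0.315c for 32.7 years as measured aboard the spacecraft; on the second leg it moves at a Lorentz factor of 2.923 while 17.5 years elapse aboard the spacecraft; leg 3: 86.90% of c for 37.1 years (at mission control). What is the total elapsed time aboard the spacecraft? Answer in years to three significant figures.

Leg 1: 32.7 years is already measured aboard the spacecraft.
Leg 2: 17.5 years is already measured aboard the spacecraft.
Leg 3: β = 0.8690; γ = 1/√(1 − 0.8690²) = 1/√0.2448 = 2.021; τ_3 = 37.1/2.021 = 18.36 years.
Total: 32.70 + 17.50 + 18.36 years.

τ = 68.6 years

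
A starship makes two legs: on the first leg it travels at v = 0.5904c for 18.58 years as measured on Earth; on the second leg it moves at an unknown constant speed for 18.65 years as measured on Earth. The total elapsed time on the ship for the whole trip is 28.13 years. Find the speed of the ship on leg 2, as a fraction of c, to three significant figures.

β = 0.710

Leg 1: γ = 1/√(1 − 0.5904²) = 1/√0.6514 = 1.239; τ_1 = 18.58/1.239 = 15.00 years.
Leg 2: speed unknown; τ_2 = 18.65/γ_2.
Total proper time: 15.00 + τ_2 = 28.13, so τ_2 = 28.13 − 15.00 = 13.13 years.
γ_2 = 18.65/13.13 = 1.420; β = √(1 − 1/γ²) = √0.5041.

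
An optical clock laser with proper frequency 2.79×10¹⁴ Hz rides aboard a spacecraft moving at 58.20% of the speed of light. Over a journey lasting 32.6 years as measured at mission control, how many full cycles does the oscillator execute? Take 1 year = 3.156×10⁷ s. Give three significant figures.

β = 0.5820; γ = 1/√(1 − 0.5820²) = 1/√0.6613 = 1.230
The oscillator's own cycle count is N = f × τ where τ is the proper time aboard the spacecraft. τ = Δt/γ = 32.6/1.230 = 26.51 years = 8.367×10⁸ s.
N = 2.79×10¹⁴ × 8.367×10⁸ = 2.334×10²³.

N = 2.33×10²³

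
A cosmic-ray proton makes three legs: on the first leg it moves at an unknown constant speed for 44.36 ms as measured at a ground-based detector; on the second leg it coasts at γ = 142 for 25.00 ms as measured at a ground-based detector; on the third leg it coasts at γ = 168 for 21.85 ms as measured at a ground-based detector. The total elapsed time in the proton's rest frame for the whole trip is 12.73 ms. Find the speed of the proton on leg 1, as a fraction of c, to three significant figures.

β = 0.960

Leg 1: speed unknown; τ_1 = 44.36/γ_1.
Leg 2: γ = 142; τ_2 = 25.00/142.0 = 0.1761 ms.
Leg 3: γ = 168; τ_3 = 21.85/168.0 = 0.1301 ms.
Total proper time: τ_1 + 0.1761 + 0.1301 = 12.73, so τ_1 = 12.73 − 0.3061 = 12.42 ms.
γ_1 = 44.36/12.42 = 3.571; β = √(1 − 1/γ²) = √0.9216.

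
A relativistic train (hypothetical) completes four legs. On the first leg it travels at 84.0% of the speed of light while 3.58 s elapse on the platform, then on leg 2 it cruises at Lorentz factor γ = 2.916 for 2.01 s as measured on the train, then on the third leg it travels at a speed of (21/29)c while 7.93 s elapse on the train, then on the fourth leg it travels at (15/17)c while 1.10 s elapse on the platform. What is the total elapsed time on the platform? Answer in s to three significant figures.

Leg 1: 3.58 s is already measured on the platform.
Leg 2: γ = 2.916; Δt_2 = 2.916 × 2.01 = 5.861 s.
Leg 3: γ = 1/√(1 − (21/29)²) = 29/20 = 1.450; Δt_3 = 1.450 × 7.93 = 11.50 s.
Leg 4: 1.10 s is already measured on the platform.
Total: 3.580 + 5.861 + 11.50 + 1.100 s.

Δt = 22.0 s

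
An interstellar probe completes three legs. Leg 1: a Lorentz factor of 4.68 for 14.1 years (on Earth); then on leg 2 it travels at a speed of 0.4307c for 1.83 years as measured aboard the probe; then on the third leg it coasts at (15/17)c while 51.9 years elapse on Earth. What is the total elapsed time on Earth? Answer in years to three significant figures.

Leg 1: 14.1 years is already measured on Earth.
Leg 2: γ = 1/√(1 − 0.4307²) = 1/√0.8145 = 1.108; Δt_2 = 1.108 × 1.83 = 2.028 years.
Leg 3: 51.9 years is already measured on Earth.
Total: 14.10 + 2.028 + 51.90 years.

Δt = 68.0 years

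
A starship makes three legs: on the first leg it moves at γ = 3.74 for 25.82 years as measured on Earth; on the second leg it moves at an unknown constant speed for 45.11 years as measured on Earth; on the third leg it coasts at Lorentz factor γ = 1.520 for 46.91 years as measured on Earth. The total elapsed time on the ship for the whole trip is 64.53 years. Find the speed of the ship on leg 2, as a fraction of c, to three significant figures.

β = 0.805

Leg 1: γ = 3.74; τ_1 = 25.82/3.740 = 6.904 years.
Leg 2: speed unknown; τ_2 = 45.11/γ_2.
Leg 3: γ = 1.520; τ_3 = 46.91/1.520 = 30.86 years.
Total proper time: 6.904 + τ_2 + 30.86 = 64.53, so τ_2 = 64.53 − 37.77 = 26.76 years.
γ_2 = 45.11/26.76 = 1.685; β = √(1 − 1/γ²) = √0.6480.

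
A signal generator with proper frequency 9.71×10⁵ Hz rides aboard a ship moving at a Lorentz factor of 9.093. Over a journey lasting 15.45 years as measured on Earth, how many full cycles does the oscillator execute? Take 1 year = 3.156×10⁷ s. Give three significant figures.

γ = 9.093
The oscillator's own cycle count is N = f × τ where τ is the proper time on the ship. τ = Δt/γ = 15.45/9.093 = 1.699 years = 5.362×10⁷ s.
N = 9.71×10⁵ × 5.362×10⁷ = 5.207×10¹³.

N = 5.21×10¹³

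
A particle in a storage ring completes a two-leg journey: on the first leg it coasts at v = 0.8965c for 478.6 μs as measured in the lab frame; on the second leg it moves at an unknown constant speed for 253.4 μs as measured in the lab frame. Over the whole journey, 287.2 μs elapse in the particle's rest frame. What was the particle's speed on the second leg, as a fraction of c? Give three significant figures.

β = 0.955

Leg 1: γ = 1/√(1 − 0.8965²) = 1/√0.1963 = 2.257; τ_1 = 478.6/2.257 = 212.0 μs.
Leg 2: speed unknown; τ_2 = 253.4/γ_2.
Total proper time: 212.0 + τ_2 = 287.2, so τ_2 = 287.2 − 212.0 = 75.16 μs.
γ_2 = 253.4/75.16 = 3.372; β = √(1 − 1/γ²) = √0.9120.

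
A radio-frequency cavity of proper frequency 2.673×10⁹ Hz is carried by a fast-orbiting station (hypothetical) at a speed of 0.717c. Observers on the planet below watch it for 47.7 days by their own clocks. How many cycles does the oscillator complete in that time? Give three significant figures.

γ = 1/√(1 − 0.717²) = 1/√0.4859 = 1.435
During 47.7 days of lab time, the oscillator's proper time advances by τ = Δt/γ = 47.7/1.435 = 33.25 days = 2.873×10⁶ s.
N = f × τ = 2.673×10⁹ × 2.873×10⁶ = 7.679×10¹⁵.

N = 7.68×10¹⁵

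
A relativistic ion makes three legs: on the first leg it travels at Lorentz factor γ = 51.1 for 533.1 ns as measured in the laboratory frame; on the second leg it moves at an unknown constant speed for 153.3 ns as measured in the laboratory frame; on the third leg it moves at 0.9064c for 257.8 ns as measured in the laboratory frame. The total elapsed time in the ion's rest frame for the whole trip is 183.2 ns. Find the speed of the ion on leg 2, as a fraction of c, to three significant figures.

Leg 1: γ = 51.1; τ_1 = 533.1/51.10 = 10.43 ns.
Leg 2: speed unknown; τ_2 = 153.3/γ_2.
Leg 3: γ = 1/√(1 − 0.9064²) = 1/√0.1784 = 2.367; τ_3 = 257.8/2.367 = 108.9 ns.
Total proper time: 10.43 + τ_2 + 108.9 = 183.2, so τ_2 = 183.2 − 119.3 = 63.87 ns.
γ_2 = 153.3/63.87 = 2.400; β = √(1 − 1/γ²) = √0.8264.

β = 0.909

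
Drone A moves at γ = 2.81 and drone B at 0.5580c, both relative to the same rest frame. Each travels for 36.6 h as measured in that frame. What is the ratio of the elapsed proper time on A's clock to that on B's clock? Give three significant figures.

τ_A/τ_B = 0.429

A: γ = 2.81. B: γ = 1/√(1 − 0.5580²) = 1/√0.6886 = 1.205.
τ_A/τ_B = γ_B/γ_A = 1.205/2.810 = 0.4288, so τ_A/τ_B = 0.4288.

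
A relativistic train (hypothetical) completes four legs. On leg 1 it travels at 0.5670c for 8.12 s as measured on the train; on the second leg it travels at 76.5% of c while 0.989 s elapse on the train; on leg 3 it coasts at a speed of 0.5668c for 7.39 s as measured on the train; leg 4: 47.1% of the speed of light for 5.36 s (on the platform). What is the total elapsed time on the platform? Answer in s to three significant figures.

Δt = 25.7 s

Leg 1: γ = 1/√(1 − 0.5670²) = 1/√0.6785 = 1.214; Δt_1 = 1.214 × 8.12 = 9.858 s.
Leg 2: β = 0.765; γ = 1/√(1 − 0.765²) = 1/√0.4148 = 1.553; Δt_2 = 1.553 × 0.989 = 1.536 s.
Leg 3: γ = 1/√(1 − 0.5668²) = 1/√0.6787 = 1.214; Δt_3 = 1.214 × 7.39 = 8.970 s.
Leg 4: 5.36 s is already measured on the platform.
Total: 9.858 + 1.536 + 8.970 + 5.360 s.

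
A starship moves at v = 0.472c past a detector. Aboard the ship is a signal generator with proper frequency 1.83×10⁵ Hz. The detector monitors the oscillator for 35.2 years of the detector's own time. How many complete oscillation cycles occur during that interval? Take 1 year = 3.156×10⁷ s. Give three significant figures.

N = 1.79×10¹⁴

γ = 1/√(1 − 0.472²) = 1/√0.7772 = 1.134
During 35.2 years of lab time, the oscillator's proper time advances by τ = Δt/γ = 35.2/1.134 = 31.03 years = 9.794×10⁸ s.
N = f × τ = 1.83×10⁵ × 9.794×10⁸ = 1.792×10¹⁴.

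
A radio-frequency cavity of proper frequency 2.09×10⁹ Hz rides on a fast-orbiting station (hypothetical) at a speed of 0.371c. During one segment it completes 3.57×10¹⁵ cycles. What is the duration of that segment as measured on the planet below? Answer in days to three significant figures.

Δt = 21.3 days

γ = 1/√(1 − 0.371²) = 1/√0.8624 = 1.077
Proper time for N cycles: τ = N/f = 3.57×10¹⁵/(2.09×10⁹) = 1.708×10⁶ s = 19.77 days.
Lab-frame duration Δt = γτ = 1.077 × 19.77 = 21.29 days.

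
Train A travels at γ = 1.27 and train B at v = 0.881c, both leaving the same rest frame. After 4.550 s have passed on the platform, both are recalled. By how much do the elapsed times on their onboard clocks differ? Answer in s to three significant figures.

|τ_A − τ_B| = 1.43 s

A: γ = 1.27; τ_A = 4.550/1.270 = 3.583 s.
B: γ = 1/√(1 − 0.881²) = 1/√0.2238 = 2.114; τ_B = 4.550/2.114 = 2.153 s.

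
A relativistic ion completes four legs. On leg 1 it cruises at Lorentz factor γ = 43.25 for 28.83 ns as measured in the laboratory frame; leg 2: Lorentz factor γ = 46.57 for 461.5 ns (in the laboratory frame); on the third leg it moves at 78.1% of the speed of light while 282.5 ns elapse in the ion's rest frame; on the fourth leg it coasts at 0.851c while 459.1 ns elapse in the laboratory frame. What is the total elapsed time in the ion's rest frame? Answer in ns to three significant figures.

Leg 1: γ = 43.25; τ_1 = 28.83/43.25 = 0.6666 ns.
Leg 2: γ = 46.57; τ_2 = 461.5/46.57 = 9.910 ns.
Leg 3: 282.5 ns is already measured in the ion's rest frame.
Leg 4: γ = 1/√(1 − 0.851²) = 1/√0.2758 = 1.904; τ_4 = 459.1/1.904 = 241.1 ns.
Total: 0.6666 + 9.910 + 282.5 + 241.1 ns.

τ = 534 ns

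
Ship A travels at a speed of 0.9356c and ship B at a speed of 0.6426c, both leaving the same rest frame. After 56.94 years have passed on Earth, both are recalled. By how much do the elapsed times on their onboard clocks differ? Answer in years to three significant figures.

A: γ = 1/√(1 − 0.9356²) = 1/√0.1247 = 2.832; τ_A = 56.94/2.832 = 20.10 years.
B: γ = 1/√(1 − 0.6426²) = 1/√0.5871 = 1.305; τ_B = 56.94/1.305 = 43.63 years.

|τ_A − τ_B| = 23.5 years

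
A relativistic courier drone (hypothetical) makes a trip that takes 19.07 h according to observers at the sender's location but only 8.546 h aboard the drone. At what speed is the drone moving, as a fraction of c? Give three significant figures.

The proper time is measured aboard the drone (both events occur at the drone's location); Δt is measured at the sender's location. γ = Δt/τ = 19.07/8.546 = 2.231.
β = √(1 − 1/γ²) = √(1 − 0.2008) = √0.7992

v = 0.894c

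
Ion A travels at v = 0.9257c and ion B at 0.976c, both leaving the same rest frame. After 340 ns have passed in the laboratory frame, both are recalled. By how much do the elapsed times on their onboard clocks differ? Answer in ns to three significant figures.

|τ_A − τ_B| = 54.6 ns

A: γ = 1/√(1 − 0.9257²) = 1/√0.1431 = 2.644; τ_A = 340/2.644 = 128.6 ns.
B: γ = 1/√(1 − 0.976²) = 1/√0.04742 = 4.592; τ_B = 340/4.592 = 74.04 ns.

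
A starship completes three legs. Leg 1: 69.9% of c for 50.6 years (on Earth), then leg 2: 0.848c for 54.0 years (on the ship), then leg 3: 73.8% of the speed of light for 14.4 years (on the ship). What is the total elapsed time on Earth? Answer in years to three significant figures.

Leg 1: 50.6 years is already measured on Earth.
Leg 2: γ = 1/√(1 − 0.848²) = 1/√0.2809 = 1.887; Δt_2 = 1.887 × 54.0 = 101.9 years.
Leg 3: β = 0.738; γ = 1/√(1 − 0.738²) = 1/√0.4554 = 1.482; Δt_3 = 1.482 × 14.4 = 21.34 years.
Total: 50.60 + 101.9 + 21.34 years.

Δt = 174 years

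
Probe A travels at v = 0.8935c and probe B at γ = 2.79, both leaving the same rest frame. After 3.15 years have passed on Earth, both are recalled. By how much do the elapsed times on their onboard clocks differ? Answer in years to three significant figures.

|τ_A − τ_B| = 0.286 years

A: γ = 1/√(1 − 0.8935²) = 1/√0.2017 = 2.227; τ_A = 3.15/2.227 = 1.415 years.
B: γ = 2.79; τ_B = 3.15/2.790 = 1.129 years.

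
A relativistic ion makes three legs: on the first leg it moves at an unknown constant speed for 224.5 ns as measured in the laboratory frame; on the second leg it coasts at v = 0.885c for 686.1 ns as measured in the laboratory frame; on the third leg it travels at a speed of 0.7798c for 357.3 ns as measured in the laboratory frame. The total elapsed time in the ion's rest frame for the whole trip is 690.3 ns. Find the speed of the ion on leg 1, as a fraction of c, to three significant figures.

Leg 1: speed unknown; τ_1 = 224.5/γ_1.
Leg 2: γ = 1/√(1 − 0.885²) = 1/√0.2168 = 2.148; τ_2 = 686.1/2.148 = 319.4 ns.
Leg 3: γ = 1/√(1 − 0.7798²) = 1/√0.3919 = 1.597; τ_3 = 357.3/1.597 = 223.7 ns.
Total proper time: τ_1 + 319.4 + 223.7 = 690.3, so τ_1 = 690.3 − 543.1 = 147.2 ns.
γ_1 = 224.5/147.2 = 1.525; β = √(1 − 1/γ²) = √0.5702.

β = 0.755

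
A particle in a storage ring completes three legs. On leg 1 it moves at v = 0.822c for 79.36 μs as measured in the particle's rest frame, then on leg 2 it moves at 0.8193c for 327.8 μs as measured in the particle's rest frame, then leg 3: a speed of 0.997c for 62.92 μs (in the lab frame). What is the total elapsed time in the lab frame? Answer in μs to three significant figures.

Leg 1: γ = 1/√(1 − 0.822²) = 1/√0.3243 = 1.756; Δt_1 = 1.756 × 79.36 = 139.4 μs.
Leg 2: γ = 1/√(1 − 0.8193²) = 1/√0.3287 = 1.744; Δt_2 = 1.744 × 327.8 = 571.7 μs.
Leg 3: 62.92 μs is already measured in the lab frame.
Total: 139.4 + 571.7 + 62.92 μs.

Δt = 774 μs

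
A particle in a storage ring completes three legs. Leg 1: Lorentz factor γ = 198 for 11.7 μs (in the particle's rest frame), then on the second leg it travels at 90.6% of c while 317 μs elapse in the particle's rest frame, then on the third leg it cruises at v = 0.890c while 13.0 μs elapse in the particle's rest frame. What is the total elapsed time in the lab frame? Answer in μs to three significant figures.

Δt = 3090 μs

Leg 1: γ = 198; Δt_1 = 198.0 × 11.7 = 2317 μs.
Leg 2: β = 0.906; γ = 1/√(1 − 0.906²) = 1/√0.1792 = 2.363; Δt_2 = 2.363 × 317 = 748.9 μs.
Leg 3: γ = 1/√(1 − 0.890²) = 1/√0.2079 = 2.193; Δt_3 = 2.193 × 13.0 = 28.51 μs.
Total: 2317 + 748.9 + 28.51 μs.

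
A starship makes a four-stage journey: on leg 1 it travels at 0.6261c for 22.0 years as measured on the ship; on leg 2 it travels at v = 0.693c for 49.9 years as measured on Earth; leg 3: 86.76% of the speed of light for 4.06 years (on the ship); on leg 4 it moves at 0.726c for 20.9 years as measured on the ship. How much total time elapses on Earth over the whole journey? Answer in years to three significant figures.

Δt = 117 years

Leg 1: γ = 1/√(1 − 0.6261²) = 1/√0.6080 = 1.282; Δt_1 = 1.282 × 22.0 = 28.21 years.
Leg 2: 49.9 years is already measured on Earth.
Leg 3: β = 0.8676; γ = 1/√(1 − 0.8676²) = 1/√0.2473 = 2.011; Δt_3 = 2.011 × 4.06 = 8.165 years.
Leg 4: γ = 1/√(1 − 0.726²) = 1/√0.4729 = 1.454; Δt_4 = 1.454 × 20.9 = 30.39 years.
Total: 28.21 + 49.90 + 8.165 + 30.39 years.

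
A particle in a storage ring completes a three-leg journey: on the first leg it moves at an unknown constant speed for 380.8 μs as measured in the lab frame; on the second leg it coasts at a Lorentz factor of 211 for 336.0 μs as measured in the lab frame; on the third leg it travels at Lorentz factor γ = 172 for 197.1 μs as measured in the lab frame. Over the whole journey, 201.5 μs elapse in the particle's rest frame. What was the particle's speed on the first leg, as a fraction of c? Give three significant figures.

Leg 1: speed unknown; τ_1 = 380.8/γ_1.
Leg 2: γ = 211; τ_2 = 336.0/211.0 = 1.592 μs.
Leg 3: γ = 172; τ_3 = 197.1/172.0 = 1.146 μs.
Total proper time: τ_1 + 1.592 + 1.146 = 201.5, so τ_1 = 201.5 − 2.738 = 198.8 μs.
γ_1 = 380.8/198.8 = 1.916; β = √(1 − 1/γ²) = √0.7276.

β = 0.853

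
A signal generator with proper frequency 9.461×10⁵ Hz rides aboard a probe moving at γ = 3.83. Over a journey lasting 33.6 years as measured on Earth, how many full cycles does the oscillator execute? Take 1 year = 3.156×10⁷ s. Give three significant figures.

N = 2.62×10¹⁴

γ = 3.83
The oscillator's own cycle count is N = f × τ where τ is the proper time aboard the probe. τ = Δt/γ = 33.6/3.830 = 8.773 years = 2.769×10⁸ s.
N = 9.461×10⁵ × 2.769×10⁸ = 2.619×10¹⁴.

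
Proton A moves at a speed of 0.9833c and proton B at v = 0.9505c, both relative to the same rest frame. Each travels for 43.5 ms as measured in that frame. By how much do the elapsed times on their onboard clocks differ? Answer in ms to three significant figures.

|τ_A − τ_B| = 5.60 ms

A: γ = 1/√(1 − 0.9833²) = 1/√0.03312 = 5.495; τ_A = 43.5/5.495 = 7.917 ms.
B: γ = 1/√(1 − 0.9505²) = 1/√0.09655 = 3.218; τ_B = 43.5/3.218 = 13.52 ms.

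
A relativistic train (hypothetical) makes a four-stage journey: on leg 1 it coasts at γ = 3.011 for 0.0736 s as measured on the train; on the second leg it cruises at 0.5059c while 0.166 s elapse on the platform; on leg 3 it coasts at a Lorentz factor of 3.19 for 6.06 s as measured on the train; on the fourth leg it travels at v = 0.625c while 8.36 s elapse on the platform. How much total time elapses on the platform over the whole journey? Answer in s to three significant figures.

Leg 1: γ = 3.011; Δt_1 = 3.011 × 0.0736 = 0.2216 s.
Leg 2: 0.166 s is already measured on the platform.
Leg 3: γ = 3.19; Δt_3 = 3.190 × 6.06 = 19.33 s.
Leg 4: 8.36 s is already measured on the platform.
Total: 0.2216 + 0.1660 + 19.33 + 8.360 s.

Δt = 28.1 s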